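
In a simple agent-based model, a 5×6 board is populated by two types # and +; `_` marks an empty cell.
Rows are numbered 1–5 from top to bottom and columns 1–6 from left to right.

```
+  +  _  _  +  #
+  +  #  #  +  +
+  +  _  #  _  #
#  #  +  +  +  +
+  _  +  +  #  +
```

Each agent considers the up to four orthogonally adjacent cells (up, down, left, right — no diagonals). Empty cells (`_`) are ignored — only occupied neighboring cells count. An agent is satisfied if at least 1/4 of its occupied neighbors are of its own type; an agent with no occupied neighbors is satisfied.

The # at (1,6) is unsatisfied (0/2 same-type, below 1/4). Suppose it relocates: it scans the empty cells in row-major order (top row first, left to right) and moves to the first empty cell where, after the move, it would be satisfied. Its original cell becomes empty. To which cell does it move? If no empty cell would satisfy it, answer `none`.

Vacating (1,6). Empty cells in order:
  (1,3): 1/2 same-type → satisfied — stop here.

(1,3)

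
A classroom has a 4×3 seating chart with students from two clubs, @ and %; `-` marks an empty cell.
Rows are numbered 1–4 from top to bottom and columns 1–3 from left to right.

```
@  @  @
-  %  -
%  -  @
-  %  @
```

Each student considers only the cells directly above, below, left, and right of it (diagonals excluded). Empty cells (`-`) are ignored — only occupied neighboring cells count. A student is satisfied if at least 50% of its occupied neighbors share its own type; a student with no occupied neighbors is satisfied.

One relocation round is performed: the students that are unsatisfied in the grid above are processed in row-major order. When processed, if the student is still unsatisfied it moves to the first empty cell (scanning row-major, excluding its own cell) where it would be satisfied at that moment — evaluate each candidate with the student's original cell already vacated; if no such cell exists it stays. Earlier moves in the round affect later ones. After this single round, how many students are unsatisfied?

Initially unsatisfied (in order): (2,2), (4,2).
  (2,2) → (2,1).
  (4,2) → (2,2).
Resulting grid:
@ @ @
% % -
% - @
- - @
All satisfied now.

0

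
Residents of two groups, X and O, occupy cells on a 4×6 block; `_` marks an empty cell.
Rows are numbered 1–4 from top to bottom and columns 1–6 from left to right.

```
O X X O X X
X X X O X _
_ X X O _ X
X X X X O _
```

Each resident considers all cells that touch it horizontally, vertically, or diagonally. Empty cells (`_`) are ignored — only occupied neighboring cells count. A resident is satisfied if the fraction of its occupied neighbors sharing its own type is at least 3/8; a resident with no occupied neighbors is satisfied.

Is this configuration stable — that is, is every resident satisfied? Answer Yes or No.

No

(1,1)O 0/3 unhappy
(1,2)X 4/5 ok
(1,3)X 3/5 ok
(1,4)O 1/5 unhappy
(1,5)X 2/4 ok
(1,6)X 2/2 ok
(2,1)X 3/4 ok
(2,2)X 6/7 ok
(2,3)X 5/8 ok
(2,4)O 2/7 unhappy
(2,5)X 3/6 ok
(3,2)X 7/7 ok
(3,3)X 6/8 ok
(3,4)O 2/7 unhappy
(3,6)X 1/2 ok
(4,1)X 2/2 ok
(4,2)X 4/4 ok
(4,3)X 4/5 ok
(4,4)X 2/4 ok
(4,5)O 1/3 unhappy
For instance (1,1) has only 0/3 same-type neighbors, below 3/8.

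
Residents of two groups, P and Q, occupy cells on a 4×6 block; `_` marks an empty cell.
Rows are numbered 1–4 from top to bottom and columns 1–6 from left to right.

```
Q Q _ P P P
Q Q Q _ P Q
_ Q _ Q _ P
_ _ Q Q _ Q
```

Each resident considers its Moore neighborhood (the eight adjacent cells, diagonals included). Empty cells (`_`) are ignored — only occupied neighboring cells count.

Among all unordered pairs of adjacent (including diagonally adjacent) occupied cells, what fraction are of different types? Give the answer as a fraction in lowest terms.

7/29

Scan each occupied cell's neighbors to the right and below (and the two forward diagonals) so each pair is counted once.
Row 1: Q(1,1)–Q(1,2)= Q(1,1)–Q(2,1)= Q(1,1)–Q(2,2)= Q(1,2)–Q(2,2)= Q(1,2)–Q(2,3)= Q(1,2)–Q(2,1)= P(1,4)–P(1,5)= P(1,4)–P(2,5)= P(1,4)–Q(2,3)≠ P(1,5)–P(1,6)= P(1,5)–P(2,5)= P(1,5)–Q(2,6)≠ P(1,6)–Q(2,6)≠ P(1,6)–P(2,5)=  → 3/14 unlike.
Row 2: Q(2,1)–Q(2,2)= Q(2,1)–Q(3,2)= Q(2,2)–Q(2,3)= Q(2,2)–Q(3,2)= Q(2,3)–Q(3,4)= Q(2,3)–Q(3,2)= P(2,5)–Q(2,6)≠ P(2,5)–P(3,6)= P(2,5)–Q(3,4)≠ Q(2,6)–P(3,6)≠  → 3/10 unlike.
Row 3: Q(3,2)–Q(4,3)= Q(3,4)–Q(4,4)= Q(3,4)–Q(4,3)= P(3,6)–Q(4,6)≠  → 1/4 unlike.
Row 4: Q(4,3)–Q(4,4)=  → 0/1 unlike.
Total adjacent occupied pairs: 29; unlike-type pairs: 7.
7/29 is already in lowest terms.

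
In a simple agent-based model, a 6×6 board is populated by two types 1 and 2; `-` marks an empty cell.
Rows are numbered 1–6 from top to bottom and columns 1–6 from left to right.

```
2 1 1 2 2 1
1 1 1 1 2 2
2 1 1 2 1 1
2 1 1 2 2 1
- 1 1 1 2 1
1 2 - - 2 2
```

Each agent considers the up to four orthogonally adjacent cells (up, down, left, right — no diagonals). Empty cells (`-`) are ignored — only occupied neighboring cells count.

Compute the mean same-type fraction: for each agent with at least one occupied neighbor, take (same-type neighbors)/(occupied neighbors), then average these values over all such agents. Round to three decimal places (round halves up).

Row 1: (1,1)2 0/2 · (1,2)1 2/3 · (1,3)1 2/3 · (1,4)2 1/3 · (1,5)2 2/3 · (1,6)1 0/2
Row 2: (2,1)1 1/3 · (2,2)1 4/4 · (2,3)1 4/4 · (2,4)1 1/4 · (2,5)2 2/4 · (2,6)2 1/3
Row 3: (3,1)2 1/3 · (3,2)1 3/4 · (3,3)1 3/4 · (3,4)2 1/4 · (3,5)1 1/4 · (3,6)1 2/3
Row 4: (4,1)2 1/2 · (4,2)1 3/4 · (4,3)1 3/4 · (4,4)2 2/4 · (4,5)2 2/4 · (4,6)1 2/3
Row 5: (5,2)1 2/3 · (5,3)1 3/3 · (5,4)1 1/3 · (5,5)2 2/4 · (5,6)1 1/3
Row 6: (6,1)1 0/1 · (6,2)2 0/2 · (6,5)2 2/2 · (6,6)2 1/2
Sum over 33 agents: 0/2 + 2/3 + 2/3 + 1/3 + 2/3 + 0/2 + 1/3 + 4/4 + 4/4 + 1/4 + 2/4 + 1/3 + 1/3 + 3/4 + 3/4 + 1/4 + 1/4 + 2/3 + 1/2 + 3/4 + 3/4 + 2/4 + 2/4 + 2/3 + 2/3 + 3/3 + 1/3 + 2/4 + 1/3 + 0/1 + 0/2 + 2/2 + 1/2 = 67/4; mean = 67/4 ÷ 33 = 67/132 = 0.507575… → 0.508.

0.508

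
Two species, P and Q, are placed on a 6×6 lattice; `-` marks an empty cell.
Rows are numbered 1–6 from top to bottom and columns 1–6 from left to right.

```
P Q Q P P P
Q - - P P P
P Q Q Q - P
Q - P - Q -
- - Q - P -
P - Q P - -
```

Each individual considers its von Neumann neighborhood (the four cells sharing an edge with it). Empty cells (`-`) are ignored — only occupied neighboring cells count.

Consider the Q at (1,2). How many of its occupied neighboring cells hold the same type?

Occupied neighbors of (1,2): (1,1)=P, (1,3)=Q.
Same type (Q): 1 of 2.

1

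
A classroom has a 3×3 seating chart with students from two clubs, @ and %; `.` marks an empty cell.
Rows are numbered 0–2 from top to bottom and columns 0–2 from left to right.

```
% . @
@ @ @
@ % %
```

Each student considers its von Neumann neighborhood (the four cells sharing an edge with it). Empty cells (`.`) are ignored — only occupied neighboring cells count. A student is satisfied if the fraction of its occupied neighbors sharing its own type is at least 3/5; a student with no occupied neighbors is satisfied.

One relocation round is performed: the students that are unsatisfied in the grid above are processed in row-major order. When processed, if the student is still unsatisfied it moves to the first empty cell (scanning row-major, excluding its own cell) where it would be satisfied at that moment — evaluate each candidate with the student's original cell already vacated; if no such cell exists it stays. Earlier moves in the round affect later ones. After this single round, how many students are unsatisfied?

4

Initially unsatisfied (in order): (0,0), (2,0), (2,1), (2,2).
  (0,0): no empty cell satisfies it; stays.
  (2,0) → (0,1).
  (2,1): no empty cell satisfies it; stays.
  (2,2): no empty cell satisfies it; stays.
Resulting grid:
% @ @
@ @ @
. % %
Unsatisfied now: (0,0), (1,0), (2,1), (2,2).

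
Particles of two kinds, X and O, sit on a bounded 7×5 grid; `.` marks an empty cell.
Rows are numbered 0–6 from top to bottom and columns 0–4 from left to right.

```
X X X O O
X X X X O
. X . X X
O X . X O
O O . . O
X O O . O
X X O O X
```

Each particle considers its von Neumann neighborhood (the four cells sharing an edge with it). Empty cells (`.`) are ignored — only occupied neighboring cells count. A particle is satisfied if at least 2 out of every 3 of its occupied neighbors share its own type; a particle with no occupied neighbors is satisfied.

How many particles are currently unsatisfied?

14

(0,0)X 2/2 ✓
(0,1)X 3/3 ✓
(0,2)X 2/3 ✓
(0,3)O 1/3 ✗
(0,4)O 2/2 ✓
(1,0)X 2/2 ✓
(1,1)X 4/4 ✓
(1,2)X 3/3 ✓
(1,3)X 2/4 ✗
(1,4)O 1/3 ✗
(2,1)X 2/2 ✓
(2,3)X 3/3 ✓
(2,4)X 1/3 ✗
(3,0)O 1/2 ✗
(3,1)X 1/3 ✗
(3,3)X 1/2 ✗
(3,4)O 1/3 ✗
(4,0)O 2/3 ✓
(4,1)O 2/3 ✓
(4,4)O 2/2 ✓
(5,0)X 1/3 ✗
(5,1)O 2/4 ✗
(5,2)O 2/2 ✓
(5,4)O 1/2 ✗
(6,0)X 2/2 ✓
(6,1)X 1/3 ✗
(6,2)O 2/3 ✓
(6,3)O 1/2 ✗
(6,4)X 0/2 ✗
Unsatisfied: (0,3), (1,3), (1,4), (2,4), (3,0), (3,1), (3,3), (3,4), (5,0), (5,1), (5,4), (6,1), (6,3), (6,4) — 14 in total.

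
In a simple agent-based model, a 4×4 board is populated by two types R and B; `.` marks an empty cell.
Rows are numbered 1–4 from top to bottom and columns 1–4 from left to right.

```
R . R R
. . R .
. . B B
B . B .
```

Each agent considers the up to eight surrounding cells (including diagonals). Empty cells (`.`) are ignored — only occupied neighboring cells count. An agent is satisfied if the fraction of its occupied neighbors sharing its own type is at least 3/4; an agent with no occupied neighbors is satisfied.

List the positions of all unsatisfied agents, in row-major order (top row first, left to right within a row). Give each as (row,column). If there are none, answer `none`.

(2,3), (3,3), (3,4)

Row 1: (1,1)R 0/0 ok · (1,3)R 2/2 ok · (1,4)R 2/2 ok
Row 2: (2,3)R 2/4 unhappy
Row 3: (3,3)B 2/3 unhappy · (3,4)B 2/3 unhappy
Row 4: (4,1)B 0/0 ok · (4,3)B 2/2 ok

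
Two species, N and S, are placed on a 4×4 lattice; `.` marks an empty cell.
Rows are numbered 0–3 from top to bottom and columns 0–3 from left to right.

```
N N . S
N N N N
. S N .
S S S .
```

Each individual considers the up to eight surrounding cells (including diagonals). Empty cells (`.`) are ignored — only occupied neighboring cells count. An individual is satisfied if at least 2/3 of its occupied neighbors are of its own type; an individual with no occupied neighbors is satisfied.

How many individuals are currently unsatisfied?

Row 0: (0,0)N 3/3 satisfied · (0,1)N 4/4 satisfied · (0,3)S 0/2 not
Row 1: (1,0)N 3/4 satisfied · (1,1)N 5/6 satisfied · (1,2)N 4/6 satisfied · (1,3)N 2/3 satisfied
Row 2: (2,1)S 3/7 not · (2,2)N 3/6 not
Row 3: (3,0)S 2/2 satisfied · (3,1)S 3/4 satisfied · (3,2)S 2/3 satisfied
Unsatisfied: (0,3), (2,1), (2,2) — 3 in total.

3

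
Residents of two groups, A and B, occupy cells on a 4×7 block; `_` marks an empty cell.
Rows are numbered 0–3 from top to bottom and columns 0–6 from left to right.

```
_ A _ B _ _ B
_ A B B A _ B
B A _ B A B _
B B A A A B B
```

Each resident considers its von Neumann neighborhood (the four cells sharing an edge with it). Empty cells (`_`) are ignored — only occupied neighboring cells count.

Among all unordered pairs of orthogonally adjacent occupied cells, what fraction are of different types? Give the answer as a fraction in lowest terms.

9/23

Scan each occupied cell's neighbors to the right and below so each pair is counted once.
Row 0: A(0,1)–A(1,1)= B(0,3)–B(1,3)= B(0,6)–B(1,6)=  → 0/3 unlike.
Row 1: A(1,1)–B(1,2)≠ A(1,1)–A(2,1)= B(1,2)–B(1,3)= B(1,3)–A(1,4)≠ B(1,3)–B(2,3)= A(1,4)–A(2,4)=  → 2/6 unlike.
Row 2: B(2,0)–A(2,1)≠ B(2,0)–B(3,0)= A(2,1)–B(3,1)≠ B(2,3)–A(2,4)≠ B(2,3)–A(3,3)≠ A(2,4)–B(2,5)≠ A(2,4)–A(3,4)= B(2,5)–B(3,5)=  → 5/8 unlike.
Row 3: B(3,0)–B(3,1)= B(3,1)–A(3,2)≠ A(3,2)–A(3,3)= A(3,3)–A(3,4)= A(3,4)–B(3,5)≠ B(3,5)–B(3,6)=  → 2/6 unlike.
Total adjacent occupied pairs: 23; unlike-type pairs: 9.
9/23 is already in lowest terms.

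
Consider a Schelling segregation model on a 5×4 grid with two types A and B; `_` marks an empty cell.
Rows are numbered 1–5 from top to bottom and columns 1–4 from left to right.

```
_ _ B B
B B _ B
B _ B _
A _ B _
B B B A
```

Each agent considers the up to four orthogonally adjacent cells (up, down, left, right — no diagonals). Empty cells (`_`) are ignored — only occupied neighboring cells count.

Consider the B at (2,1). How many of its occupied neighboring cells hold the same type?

2

Occupied neighbors of (2,1): (3,1)=B, (2,2)=B.
Same type (B): 2 of 2.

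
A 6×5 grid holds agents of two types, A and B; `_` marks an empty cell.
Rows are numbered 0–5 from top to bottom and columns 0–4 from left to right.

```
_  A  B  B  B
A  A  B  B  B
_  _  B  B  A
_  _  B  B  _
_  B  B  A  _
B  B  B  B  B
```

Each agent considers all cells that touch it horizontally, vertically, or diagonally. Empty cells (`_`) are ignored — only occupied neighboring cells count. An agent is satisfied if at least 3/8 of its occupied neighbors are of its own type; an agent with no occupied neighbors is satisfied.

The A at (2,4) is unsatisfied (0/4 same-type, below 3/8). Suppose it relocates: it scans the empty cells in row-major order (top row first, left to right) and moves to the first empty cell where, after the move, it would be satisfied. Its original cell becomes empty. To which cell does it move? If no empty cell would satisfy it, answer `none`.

(0,0)

Vacating (2,4). Empty cells in order:
  (0,0): 3/3 same-type → satisfied — stop here.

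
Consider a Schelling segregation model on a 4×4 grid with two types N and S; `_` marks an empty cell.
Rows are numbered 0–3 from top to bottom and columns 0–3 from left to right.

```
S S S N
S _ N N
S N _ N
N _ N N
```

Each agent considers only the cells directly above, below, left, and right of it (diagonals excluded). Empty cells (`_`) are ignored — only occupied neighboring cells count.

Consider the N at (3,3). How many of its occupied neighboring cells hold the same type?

Occupied neighbors of (3,3): (2,3)=N, (3,2)=N.
Same type (N): 2 of 2.

2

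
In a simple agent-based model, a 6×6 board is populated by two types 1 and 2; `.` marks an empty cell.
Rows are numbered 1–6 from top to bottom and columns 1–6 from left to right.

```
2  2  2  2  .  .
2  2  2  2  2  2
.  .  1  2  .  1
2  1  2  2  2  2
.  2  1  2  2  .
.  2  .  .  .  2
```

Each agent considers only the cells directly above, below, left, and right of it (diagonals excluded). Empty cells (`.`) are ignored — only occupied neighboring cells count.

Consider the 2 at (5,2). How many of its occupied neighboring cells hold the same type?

Occupied neighbors of (5,2): (4,2)=1, (6,2)=2, (5,3)=1.
Same type (2): 1 of 3.

1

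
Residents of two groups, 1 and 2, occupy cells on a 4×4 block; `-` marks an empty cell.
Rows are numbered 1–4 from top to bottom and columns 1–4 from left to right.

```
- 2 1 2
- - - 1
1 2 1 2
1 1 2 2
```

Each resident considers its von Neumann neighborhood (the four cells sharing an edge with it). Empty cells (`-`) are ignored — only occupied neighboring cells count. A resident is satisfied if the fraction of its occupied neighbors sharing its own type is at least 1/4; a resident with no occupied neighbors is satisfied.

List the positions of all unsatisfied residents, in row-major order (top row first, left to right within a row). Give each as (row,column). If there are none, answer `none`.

(1,2), (1,3), (1,4), (2,4), (3,2), (3,3)

(1,2)2 0/1 not
(1,3)1 0/2 not
(1,4)2 0/2 not
(2,4)1 0/2 not
(3,1)1 1/2 satisfied
(3,2)2 0/3 not
(3,3)1 0/3 not
(3,4)2 1/3 satisfied
(4,1)1 2/2 satisfied
(4,2)1 1/3 satisfied
(4,3)2 1/3 satisfied
(4,4)2 2/2 satisfied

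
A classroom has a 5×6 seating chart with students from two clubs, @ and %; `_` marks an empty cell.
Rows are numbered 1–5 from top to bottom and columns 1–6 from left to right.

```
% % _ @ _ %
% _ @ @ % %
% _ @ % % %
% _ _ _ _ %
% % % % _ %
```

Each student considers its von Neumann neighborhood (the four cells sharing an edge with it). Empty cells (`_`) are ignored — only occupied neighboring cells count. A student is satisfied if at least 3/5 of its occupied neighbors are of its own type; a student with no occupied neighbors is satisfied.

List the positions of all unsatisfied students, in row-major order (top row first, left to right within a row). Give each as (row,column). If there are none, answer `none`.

(1,1)% 2/2 ok
(1,2)% 1/1 ok
(1,4)@ 1/1 ok
(1,6)% 1/1 ok
(2,1)% 2/2 ok
(2,3)@ 2/2 ok
(2,4)@ 2/4 unhappy
(2,5)% 2/3 ok
(2,6)% 3/3 ok
(3,1)% 2/2 ok
(3,3)@ 1/2 unhappy
(3,4)% 1/3 unhappy
(3,5)% 3/3 ok
(3,6)% 3/3 ok
(4,1)% 2/2 ok
(4,6)% 2/2 ok
(5,1)% 2/2 ok
(5,2)% 2/2 ok
(5,3)% 2/2 ok
(5,4)% 1/1 ok
(5,6)% 1/1 ok

(2,4), (3,3), (3,4)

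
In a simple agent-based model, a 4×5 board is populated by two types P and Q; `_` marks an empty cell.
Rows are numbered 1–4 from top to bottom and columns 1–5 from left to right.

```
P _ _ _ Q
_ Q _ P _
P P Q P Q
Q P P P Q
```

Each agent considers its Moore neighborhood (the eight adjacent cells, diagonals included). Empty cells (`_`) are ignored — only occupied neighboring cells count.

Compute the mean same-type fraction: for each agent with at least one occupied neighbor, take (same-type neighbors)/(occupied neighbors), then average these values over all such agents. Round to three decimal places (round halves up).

Row 1: (1,1)P 0/1 · (1,5)Q 0/1
Row 2: (2,2)Q 1/4 · (2,4)P 1/4
Row 3: (3,1)P 2/4 · (3,2)P 3/6 · (3,3)Q 1/7 · (3,4)P 3/6 · (3,5)Q 1/4
Row 4: (4,1)Q 0/3 · (4,2)P 3/5 · (4,3)P 4/5 · (4,4)P 2/5 · (4,5)Q 1/3
Sum over 14 agents: 0/1 + 0/1 + 1/4 + 1/4 + 2/4 + 3/6 + 1/7 + 3/6 + 1/4 + 0/3 + 3/5 + 4/5 + 2/5 + 1/3 = 1901/420; mean = 1901/420 ÷ 14 = 1901/5880 = 0.323299… → 0.323.

0.323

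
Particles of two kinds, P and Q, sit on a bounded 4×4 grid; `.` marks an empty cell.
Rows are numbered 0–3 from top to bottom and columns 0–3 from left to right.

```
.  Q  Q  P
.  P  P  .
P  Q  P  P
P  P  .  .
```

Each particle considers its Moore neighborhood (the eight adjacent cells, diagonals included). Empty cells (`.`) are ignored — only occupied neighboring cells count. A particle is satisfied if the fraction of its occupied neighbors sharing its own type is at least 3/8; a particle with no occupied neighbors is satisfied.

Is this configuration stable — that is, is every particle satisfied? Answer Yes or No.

No

Row 0: (0,1)Q 1/3 not · (0,2)Q 1/4 not · (0,3)P 1/2 satisfied
Row 1: (1,1)P 3/6 satisfied · (1,2)P 4/7 satisfied
Row 2: (2,0)P 3/4 satisfied · (2,1)Q 0/6 not · (2,2)P 4/5 satisfied · (2,3)P 2/2 satisfied
Row 3: (3,0)P 2/3 satisfied · (3,1)P 3/4 satisfied
For instance (0,1) has only 1/3 same-type neighbors, below 3/8.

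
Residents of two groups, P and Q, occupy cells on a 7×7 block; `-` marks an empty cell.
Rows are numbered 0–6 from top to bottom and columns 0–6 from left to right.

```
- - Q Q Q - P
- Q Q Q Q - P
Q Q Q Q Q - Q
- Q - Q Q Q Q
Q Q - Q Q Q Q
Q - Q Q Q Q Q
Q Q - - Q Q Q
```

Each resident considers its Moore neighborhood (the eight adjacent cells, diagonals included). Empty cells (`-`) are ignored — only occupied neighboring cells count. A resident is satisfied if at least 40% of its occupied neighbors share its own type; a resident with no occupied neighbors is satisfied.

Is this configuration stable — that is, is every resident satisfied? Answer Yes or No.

Row 0: (0,2)Q 4/4 satisfied · (0,3)Q 5/5 satisfied · (0,4)Q 3/3 satisfied · (0,6)P 1/1 satisfied
Row 1: (1,1)Q 5/5 satisfied · (1,2)Q 7/7 satisfied · (1,3)Q 8/8 satisfied · (1,4)Q 5/5 satisfied · (1,6)P 1/2 satisfied
Row 2: (2,0)Q 3/3 satisfied · (2,1)Q 5/5 satisfied · (2,2)Q 7/7 satisfied · (2,3)Q 7/7 satisfied · (2,4)Q 6/6 satisfied · (2,6)Q 2/3 satisfied
Row 3: (3,1)Q 5/5 satisfied · (3,3)Q 6/6 satisfied · (3,4)Q 7/7 satisfied · (3,5)Q 7/7 satisfied · (3,6)Q 4/4 satisfied
Row 4: (4,0)Q 3/3 satisfied · (4,1)Q 4/4 satisfied · (4,3)Q 6/6 satisfied · (4,4)Q 8/8 satisfied · (4,5)Q 8/8 satisfied · (4,6)Q 5/5 satisfied
Row 5: (5,0)Q 4/4 satisfied · (5,2)Q 4/4 satisfied · (5,3)Q 5/5 satisfied · (5,4)Q 7/7 satisfied · (5,5)Q 8/8 satisfied · (5,6)Q 5/5 satisfied
Row 6: (6,0)Q 2/2 satisfied · (6,1)Q 3/3 satisfied · (6,4)Q 4/4 satisfied · (6,5)Q 5/5 satisfied · (6,6)Q 3/3 satisfied
All meet the threshold, so the configuration is stable.

Yes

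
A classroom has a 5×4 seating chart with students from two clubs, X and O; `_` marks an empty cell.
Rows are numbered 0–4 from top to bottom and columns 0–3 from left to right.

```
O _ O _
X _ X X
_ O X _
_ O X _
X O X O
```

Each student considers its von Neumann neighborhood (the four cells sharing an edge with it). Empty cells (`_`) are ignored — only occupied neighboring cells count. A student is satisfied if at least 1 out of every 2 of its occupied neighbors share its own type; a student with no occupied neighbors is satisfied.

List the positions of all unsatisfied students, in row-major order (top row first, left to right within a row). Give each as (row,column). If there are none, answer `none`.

(0,0), (0,2), (1,0), (4,0), (4,1), (4,2), (4,3)

Row 0: (0,0)O 0/1 unhappy · (0,2)O 0/1 unhappy
Row 1: (1,0)X 0/1 unhappy · (1,2)X 2/3 ok · (1,3)X 1/1 ok
Row 2: (2,1)O 1/2 ok · (2,2)X 2/3 ok
Row 3: (3,1)O 2/3 ok · (3,2)X 2/3 ok
Row 4: (4,0)X 0/1 unhappy · (4,1)O 1/3 unhappy · (4,2)X 1/3 unhappy · (4,3)O 0/1 unhappy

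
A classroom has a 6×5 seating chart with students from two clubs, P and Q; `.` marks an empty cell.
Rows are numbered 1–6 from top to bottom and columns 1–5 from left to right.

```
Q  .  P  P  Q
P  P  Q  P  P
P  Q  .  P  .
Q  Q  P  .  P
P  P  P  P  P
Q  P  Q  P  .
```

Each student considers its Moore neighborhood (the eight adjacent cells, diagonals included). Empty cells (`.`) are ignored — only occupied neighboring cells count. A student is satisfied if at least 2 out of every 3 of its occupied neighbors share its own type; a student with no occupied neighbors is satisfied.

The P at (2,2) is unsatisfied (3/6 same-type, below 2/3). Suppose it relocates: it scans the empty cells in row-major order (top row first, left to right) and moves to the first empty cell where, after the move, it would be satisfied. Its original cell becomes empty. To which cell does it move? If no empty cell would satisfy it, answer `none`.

(3,5)

Vacating (2,2). Empty cells in order:
  (1,2): 2/4 same-type → still unsatisfied.
  (3,3): 3/6 same-type → still unsatisfied.
  (3,5): 4/4 same-type → satisfied — stop here.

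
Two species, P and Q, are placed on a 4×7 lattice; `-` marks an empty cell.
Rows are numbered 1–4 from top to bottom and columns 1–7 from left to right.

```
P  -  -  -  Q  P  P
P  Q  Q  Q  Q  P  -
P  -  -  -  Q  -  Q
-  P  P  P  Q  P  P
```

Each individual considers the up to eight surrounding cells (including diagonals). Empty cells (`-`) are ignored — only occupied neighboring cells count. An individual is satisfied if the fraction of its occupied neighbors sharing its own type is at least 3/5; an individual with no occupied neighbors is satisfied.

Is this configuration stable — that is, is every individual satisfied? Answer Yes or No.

No

Row 1: (1,1)P 1/2 unhappy · (1,5)Q 2/4 unhappy · (1,6)P 2/4 unhappy · (1,7)P 2/2 ok
Row 2: (2,1)P 2/3 ok · (2,2)Q 1/4 unhappy · (2,3)Q 2/2 ok · (2,4)Q 4/4 ok · (2,5)Q 3/5 ok · (2,6)P 2/6 unhappy
Row 3: (3,1)P 2/3 ok · (3,5)Q 3/6 unhappy · (3,7)Q 0/3 unhappy
Row 4: (4,2)P 2/2 ok · (4,3)P 2/2 ok · (4,4)P 1/3 unhappy · (4,5)Q 1/3 unhappy · (4,6)P 1/4 unhappy · (4,7)P 1/2 unhappy
For instance (1,1) has only 1/2 same-type neighbors, below 3/5.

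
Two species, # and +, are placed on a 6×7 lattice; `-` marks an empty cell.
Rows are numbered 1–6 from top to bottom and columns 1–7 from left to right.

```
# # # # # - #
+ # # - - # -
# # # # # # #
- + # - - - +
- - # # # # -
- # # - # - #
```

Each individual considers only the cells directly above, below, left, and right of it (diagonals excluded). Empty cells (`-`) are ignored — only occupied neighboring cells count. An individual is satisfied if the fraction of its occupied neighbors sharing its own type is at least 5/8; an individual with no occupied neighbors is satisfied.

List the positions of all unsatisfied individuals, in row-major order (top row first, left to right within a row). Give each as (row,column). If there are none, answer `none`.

(1,1), (2,1), (3,1), (3,7), (4,2), (4,7)

(1,1)# 1/2 unhappy
(1,2)# 3/3 ok
(1,3)# 3/3 ok
(1,4)# 2/2 ok
(1,5)# 1/1 ok
(1,7)# 0/0 ok
(2,1)+ 0/3 unhappy
(2,2)# 3/4 ok
(2,3)# 3/3 ok
(2,6)# 1/1 ok
(3,1)# 1/2 unhappy
(3,2)# 3/4 ok
(3,3)# 4/4 ok
(3,4)# 2/2 ok
(3,5)# 2/2 ok
(3,6)# 3/3 ok
(3,7)# 1/2 unhappy
(4,2)+ 0/2 unhappy
(4,3)# 2/3 ok
(4,7)+ 0/1 unhappy
(5,3)# 3/3 ok
(5,4)# 2/2 ok
(5,5)# 3/3 ok
(5,6)# 1/1 ok
(6,2)# 1/1 ok
(6,3)# 2/2 ok
(6,5)# 1/1 ok
(6,7)# 0/0 ok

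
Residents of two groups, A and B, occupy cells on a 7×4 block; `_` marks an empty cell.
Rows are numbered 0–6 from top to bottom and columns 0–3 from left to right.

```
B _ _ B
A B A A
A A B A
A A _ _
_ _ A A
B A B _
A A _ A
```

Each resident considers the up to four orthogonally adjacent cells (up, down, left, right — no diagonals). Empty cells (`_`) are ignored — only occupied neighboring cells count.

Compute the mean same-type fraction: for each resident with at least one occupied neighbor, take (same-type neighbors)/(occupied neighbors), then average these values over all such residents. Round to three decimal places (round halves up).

0.456

Row 0: (0,0)B 0/1 · (0,3)B 0/1
Row 1: (1,0)A 1/3 · (1,1)B 0/3 · (1,2)A 1/3 · (1,3)A 2/3
Row 2: (2,0)A 3/3 · (2,1)A 2/4 · (2,2)B 0/3 · (2,3)A 1/2
Row 3: (3,0)A 2/2 · (3,1)A 2/2
Row 4: (4,2)A 1/2 · (4,3)A 1/1
Row 5: (5,0)B 0/2 · (5,1)A 1/3 · (5,2)B 0/2
Row 6: (6,0)A 1/2 · (6,1)A 2/2 · (6,3)A — no occupied neighbors
Sum over 19 residents: 0/1 + 0/1 + 1/3 + 0/3 + 1/3 + 2/3 + 3/3 + 2/4 + 0/3 + 1/2 + 2/2 + 2/2 + 1/2 + 1/1 + 0/2 + 1/3 + 0/2 + 1/2 + 2/2 = 26/3; mean = 26/3 ÷ 19 = 26/57 = 0.456140… → 0.456.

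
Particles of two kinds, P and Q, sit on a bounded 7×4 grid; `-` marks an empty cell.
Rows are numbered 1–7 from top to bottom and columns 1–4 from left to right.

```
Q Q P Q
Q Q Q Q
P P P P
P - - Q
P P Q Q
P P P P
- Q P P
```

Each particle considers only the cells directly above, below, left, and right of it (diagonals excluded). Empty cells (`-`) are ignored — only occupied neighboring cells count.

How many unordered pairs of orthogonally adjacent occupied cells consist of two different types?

Scan each occupied cell's neighbors to the right and below so each pair is counted once.
From row 1: 3 unlike of 7 pairs (running 3/7).
From row 2: 4 unlike of 7 pairs (running 7/14).
From row 3: 1 unlike of 5 pairs (running 8/19).
From row 4: 0 unlike of 2 pairs (running 8/21).
From row 5: 3 unlike of 7 pairs (running 11/28).
From row 6: 1 unlike of 6 pairs (running 12/34).
From row 7: 1 unlike of 2 pairs (running 13/36).
Total adjacent occupied pairs: 36; unlike-type pairs: 13.

13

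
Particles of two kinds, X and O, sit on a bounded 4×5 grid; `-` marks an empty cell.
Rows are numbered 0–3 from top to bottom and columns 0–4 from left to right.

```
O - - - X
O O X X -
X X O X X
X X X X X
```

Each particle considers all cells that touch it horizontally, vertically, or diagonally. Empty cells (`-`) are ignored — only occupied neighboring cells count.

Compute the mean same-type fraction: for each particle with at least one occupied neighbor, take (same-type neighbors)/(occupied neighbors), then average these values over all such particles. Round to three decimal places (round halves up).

Row 0: (0,0)O 2/2 · (0,4)X 1/1
Row 1: (1,0)O 2/4 · (1,1)O 3/6 · (1,2)X 3/5 · (1,3)X 4/5
Row 2: (2,0)X 3/5 · (2,1)X 5/8 · (2,2)O 1/8 · (2,3)X 6/7 · (2,4)X 4/4
Row 3: (3,0)X 3/3 · (3,1)X 4/5 · (3,2)X 4/5 · (3,3)X 4/5 · (3,4)X 3/3
Sum over 16 particles: 2/2 + 1/1 + 2/4 + 3/6 + 3/5 + 4/5 + 3/5 + 5/8 + 1/8 + 6/7 + 4/4 + 3/3 + 4/5 + 4/5 + 4/5 + 3/3 = 1681/140; mean = 1681/140 ÷ 16 = 1681/2240 = 0.750446… → 0.750.

0.750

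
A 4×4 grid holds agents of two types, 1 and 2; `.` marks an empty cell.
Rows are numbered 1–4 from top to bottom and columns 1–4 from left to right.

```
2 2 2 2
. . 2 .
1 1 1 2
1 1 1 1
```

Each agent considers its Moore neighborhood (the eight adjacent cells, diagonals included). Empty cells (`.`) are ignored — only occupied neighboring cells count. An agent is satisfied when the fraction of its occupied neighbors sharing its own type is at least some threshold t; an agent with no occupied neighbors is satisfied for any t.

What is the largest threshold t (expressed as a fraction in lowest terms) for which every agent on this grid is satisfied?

Row 1: (1,1)2 1/1 · (1,2)2 3/3 · (1,3)2 3/3 · (1,4)2 2/2
Row 2: (2,3)2 4/6
Row 3: (3,1)1 3/3 · (3,2)1 5/6 · (3,3)1 4/6 · (3,4)2 1/4
Row 4: (4,1)1 3/3 · (4,2)1 5/5 · (4,3)1 4/5 · (4,4)1 2/3
The smallest same-type fraction is 1/4 at (3,4), which reduces to 1/4. Any threshold above that leaves this agent unsatisfied.

1/4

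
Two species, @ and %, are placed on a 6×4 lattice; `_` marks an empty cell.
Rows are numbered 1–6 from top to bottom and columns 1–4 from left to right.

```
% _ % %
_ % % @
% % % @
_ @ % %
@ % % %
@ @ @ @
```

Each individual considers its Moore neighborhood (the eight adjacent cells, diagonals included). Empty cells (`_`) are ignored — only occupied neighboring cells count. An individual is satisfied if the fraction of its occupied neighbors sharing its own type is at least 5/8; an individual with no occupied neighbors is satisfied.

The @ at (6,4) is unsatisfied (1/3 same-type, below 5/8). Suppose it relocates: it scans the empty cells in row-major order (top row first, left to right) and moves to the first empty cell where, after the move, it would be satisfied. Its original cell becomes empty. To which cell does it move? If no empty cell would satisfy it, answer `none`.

Vacating (6,4). Empty cells in order:
  (1,2): 0/4 same-type → still unsatisfied.
  (2,1): 0/4 same-type → still unsatisfied.
  (4,1): 2/5 same-type → still unsatisfied.

none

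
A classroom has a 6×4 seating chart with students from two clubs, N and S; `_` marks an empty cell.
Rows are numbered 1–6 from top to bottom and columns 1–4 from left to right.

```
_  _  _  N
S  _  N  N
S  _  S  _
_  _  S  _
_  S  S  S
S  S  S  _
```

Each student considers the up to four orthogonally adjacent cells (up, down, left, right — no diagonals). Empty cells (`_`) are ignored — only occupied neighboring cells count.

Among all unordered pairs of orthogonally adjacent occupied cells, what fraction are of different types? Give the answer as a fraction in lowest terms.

Scan each occupied cell's neighbors to the right and below so each pair is counted once.
From row 1: 0 unlike of 1 pairs (running 0/1).
From row 2: 1 unlike of 3 pairs (running 1/4).
From row 3: 0 unlike of 1 pairs (running 1/5).
From row 4: 0 unlike of 1 pairs (running 1/6).
From row 5: 0 unlike of 4 pairs (running 1/10).
From row 6: 0 unlike of 2 pairs (running 1/12).
Total adjacent occupied pairs: 12; unlike-type pairs: 1.
1/12 is already in lowest terms.

1/12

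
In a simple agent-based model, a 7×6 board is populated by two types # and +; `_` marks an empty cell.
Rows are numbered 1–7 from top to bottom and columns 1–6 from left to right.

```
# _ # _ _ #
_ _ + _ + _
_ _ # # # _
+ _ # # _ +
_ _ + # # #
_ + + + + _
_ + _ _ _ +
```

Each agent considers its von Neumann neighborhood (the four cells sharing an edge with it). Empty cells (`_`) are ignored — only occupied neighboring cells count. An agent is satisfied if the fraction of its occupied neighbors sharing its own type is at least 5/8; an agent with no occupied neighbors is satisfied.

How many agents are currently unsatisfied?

9

(1,1)# 0/0 ok
(1,3)# 0/1 unhappy
(1,6)# 0/0 ok
(2,3)+ 0/2 unhappy
(2,5)+ 0/1 unhappy
(3,3)# 2/3 ok
(3,4)# 3/3 ok
(3,5)# 1/2 unhappy
(4,1)+ 0/0 ok
(4,3)# 2/3 ok
(4,4)# 3/3 ok
(4,6)+ 0/1 unhappy
(5,3)+ 1/3 unhappy
(5,4)# 2/4 unhappy
(5,5)# 2/3 ok
(5,6)# 1/2 unhappy
(6,2)+ 2/2 ok
(6,3)+ 3/3 ok
(6,4)+ 2/3 ok
(6,5)+ 1/2 unhappy
(7,2)+ 1/1 ok
(7,6)+ 0/0 ok
Unsatisfied: (1,3), (2,3), (2,5), (3,5), (4,6), (5,3), (5,4), (5,6), (6,5) — 9 in total.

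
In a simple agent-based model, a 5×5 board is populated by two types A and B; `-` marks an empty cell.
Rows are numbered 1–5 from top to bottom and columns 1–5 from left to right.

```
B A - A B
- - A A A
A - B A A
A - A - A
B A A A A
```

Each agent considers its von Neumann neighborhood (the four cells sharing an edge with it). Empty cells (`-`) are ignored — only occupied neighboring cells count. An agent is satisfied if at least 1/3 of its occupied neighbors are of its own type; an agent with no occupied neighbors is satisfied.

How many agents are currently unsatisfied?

5

Row 1: (1,1)B 0/1 not · (1,2)A 0/1 not · (1,4)A 1/2 satisfied · (1,5)B 0/2 not
Row 2: (2,3)A 1/2 satisfied · (2,4)A 4/4 satisfied · (2,5)A 2/3 satisfied
Row 3: (3,1)A 1/1 satisfied · (3,3)B 0/3 not · (3,4)A 2/3 satisfied · (3,5)A 3/3 satisfied
Row 4: (4,1)A 1/2 satisfied · (4,3)A 1/2 satisfied · (4,5)A 2/2 satisfied
Row 5: (5,1)B 0/2 not · (5,2)A 1/2 satisfied · (5,3)A 3/3 satisfied · (5,4)A 2/2 satisfied · (5,5)A 2/2 satisfied
Unsatisfied: (1,1), (1,2), (1,5), (3,3), (5,1) — 5 in total.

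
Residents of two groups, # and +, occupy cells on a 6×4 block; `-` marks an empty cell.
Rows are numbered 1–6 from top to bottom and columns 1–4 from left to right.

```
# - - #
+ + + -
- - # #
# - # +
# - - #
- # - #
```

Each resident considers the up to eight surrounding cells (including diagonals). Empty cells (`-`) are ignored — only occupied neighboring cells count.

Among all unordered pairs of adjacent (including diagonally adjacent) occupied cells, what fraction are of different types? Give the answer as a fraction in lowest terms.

10/19

Scan each occupied cell's neighbors to the right and below (and the two forward diagonals) so each pair is counted once.
From row 1: 3 unlike of 3 pairs (running 3/3).
From row 2: 3 unlike of 5 pairs (running 6/8).
From row 3: 2 unlike of 5 pairs (running 8/13).
From row 4: 2 unlike of 4 pairs (running 10/17).
From row 5: 0 unlike of 2 pairs (running 10/19).
Total adjacent occupied pairs: 19; unlike-type pairs: 10.
10/19 is already in lowest terms.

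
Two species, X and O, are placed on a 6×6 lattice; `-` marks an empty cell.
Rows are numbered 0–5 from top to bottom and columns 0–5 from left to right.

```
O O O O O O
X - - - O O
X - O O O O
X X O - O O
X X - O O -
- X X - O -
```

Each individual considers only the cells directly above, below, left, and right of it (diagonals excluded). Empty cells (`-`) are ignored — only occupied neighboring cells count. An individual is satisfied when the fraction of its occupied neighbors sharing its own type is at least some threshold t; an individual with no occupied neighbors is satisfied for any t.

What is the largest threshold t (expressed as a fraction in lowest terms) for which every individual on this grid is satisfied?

1/2

(0,0)O 1/2
(0,1)O 2/2
(0,2)O 2/2
(0,3)O 2/2
(0,4)O 3/3
(0,5)O 2/2
(1,0)X 1/2
(1,4)O 3/3
(1,5)O 3/3
(2,0)X 2/2
(2,2)O 2/2
(2,3)O 2/2
(2,4)O 4/4
(2,5)O 3/3
(3,0)X 3/3
(3,1)X 2/3
(3,2)O 1/2
(3,4)O 3/3
(3,5)O 2/2
(4,0)X 2/2
(4,1)X 3/3
(4,3)O 1/1
(4,4)O 3/3
(5,1)X 2/2
(5,2)X 1/1
(5,4)O 1/1
The smallest same-type fraction is 1/2 at (0,0), which reduces to 1/2. Any threshold above that leaves this individual unsatisfied.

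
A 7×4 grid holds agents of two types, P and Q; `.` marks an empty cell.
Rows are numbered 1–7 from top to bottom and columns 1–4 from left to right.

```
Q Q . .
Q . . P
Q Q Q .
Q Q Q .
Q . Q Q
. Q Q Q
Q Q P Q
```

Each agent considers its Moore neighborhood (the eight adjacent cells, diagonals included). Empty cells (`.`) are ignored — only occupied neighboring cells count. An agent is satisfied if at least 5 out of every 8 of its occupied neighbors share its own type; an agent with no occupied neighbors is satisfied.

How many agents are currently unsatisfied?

2

Row 1: (1,1)Q 2/2 ok · (1,2)Q 2/2 ok
Row 2: (2,1)Q 4/4 ok · (2,4)P 0/1 unhappy
Row 3: (3,1)Q 4/4 ok · (3,2)Q 6/6 ok · (3,3)Q 3/4 ok
Row 4: (4,1)Q 4/4 ok · (4,2)Q 7/7 ok · (4,3)Q 5/5 ok
Row 5: (5,1)Q 3/3 ok · (5,3)Q 6/6 ok · (5,4)Q 4/4 ok
Row 6: (6,2)Q 5/6 ok · (6,3)Q 6/7 ok · (6,4)Q 4/5 ok
Row 7: (7,1)Q 2/2 ok · (7,2)Q 3/4 ok · (7,3)P 0/5 unhappy · (7,4)Q 2/3 ok
Unsatisfied: (2,4), (7,3) — 2 in total.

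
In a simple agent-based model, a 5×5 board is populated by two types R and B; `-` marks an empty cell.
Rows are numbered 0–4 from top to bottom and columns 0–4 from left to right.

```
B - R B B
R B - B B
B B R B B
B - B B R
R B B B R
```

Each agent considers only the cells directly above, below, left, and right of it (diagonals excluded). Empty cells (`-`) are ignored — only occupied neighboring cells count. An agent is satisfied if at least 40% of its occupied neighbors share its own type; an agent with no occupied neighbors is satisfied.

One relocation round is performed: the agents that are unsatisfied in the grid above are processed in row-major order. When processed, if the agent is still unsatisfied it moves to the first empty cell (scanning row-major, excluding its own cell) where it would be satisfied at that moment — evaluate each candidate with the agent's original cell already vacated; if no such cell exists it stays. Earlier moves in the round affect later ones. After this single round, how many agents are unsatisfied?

Initially unsatisfied (in order): (0,0), (0,2), (1,0), (2,2), (3,4), (4,0).
  (0,0) → (0,1).
  (0,2) → (0,0).
  (1,0): no empty cell satisfies it; stays.
  (2,2): no empty cell satisfies it; stays.
  (3,4): no empty cell satisfies it; stays.
  (4,0): no empty cell satisfies it; stays.
Resulting grid:
R B - B B
R B - B B
B B R B B
B - B B R
R B B B R
Unsatisfied now: (1,0), (2,2), (3,4), (4,0).

4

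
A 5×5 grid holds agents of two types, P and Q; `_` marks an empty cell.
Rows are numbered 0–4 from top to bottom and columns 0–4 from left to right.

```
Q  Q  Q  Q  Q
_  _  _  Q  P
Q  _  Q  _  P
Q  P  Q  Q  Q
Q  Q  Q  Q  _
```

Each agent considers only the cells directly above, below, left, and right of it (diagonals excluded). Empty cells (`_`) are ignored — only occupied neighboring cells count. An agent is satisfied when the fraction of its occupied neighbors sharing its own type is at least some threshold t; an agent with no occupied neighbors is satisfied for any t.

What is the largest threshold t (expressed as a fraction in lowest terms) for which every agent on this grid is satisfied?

Row 0: (0,0)Q 1/1 · (0,1)Q 2/2 · (0,2)Q 2/2 · (0,3)Q 3/3 · (0,4)Q 1/2
Row 1: (1,3)Q 1/2 · (1,4)P 1/3
Row 2: (2,0)Q 1/1 · (2,2)Q 1/1 · (2,4)P 1/2
Row 3: (3,0)Q 2/3 · (3,1)P 0/3 · (3,2)Q 3/4 · (3,3)Q 3/3 · (3,4)Q 1/2
Row 4: (4,0)Q 2/2 · (4,1)Q 2/3 · (4,2)Q 3/3 · (4,3)Q 2/2
The smallest same-type fraction is 0/3 at (3,1), which reduces to 0/1. Any threshold above that leaves this agent unsatisfied.

0/1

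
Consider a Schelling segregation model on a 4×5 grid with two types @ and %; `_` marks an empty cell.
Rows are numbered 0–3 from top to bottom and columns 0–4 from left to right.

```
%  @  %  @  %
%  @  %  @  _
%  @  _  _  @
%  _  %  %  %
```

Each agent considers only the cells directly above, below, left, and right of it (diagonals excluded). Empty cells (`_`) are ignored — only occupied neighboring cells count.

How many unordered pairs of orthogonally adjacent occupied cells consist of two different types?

Scan each occupied cell's neighbors to the right and below so each pair is counted once.
From row 0: 4 unlike of 8 pairs (running 4/8).
From row 1: 3 unlike of 5 pairs (running 7/13).
From row 2: 2 unlike of 3 pairs (running 9/16).
From row 3: 0 unlike of 2 pairs (running 9/18).
Total adjacent occupied pairs: 18; unlike-type pairs: 9.

9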